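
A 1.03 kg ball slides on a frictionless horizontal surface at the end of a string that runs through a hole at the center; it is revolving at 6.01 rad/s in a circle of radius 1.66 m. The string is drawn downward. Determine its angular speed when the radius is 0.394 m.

ω₂ ≈ 107 rad/s

The constraining force is radial, so m r² ω about the center is conserved.
ω₂ = ω₁ (r₁/r₂)² = (6.01)(1.66/0.394)² = 106.7 rad/s.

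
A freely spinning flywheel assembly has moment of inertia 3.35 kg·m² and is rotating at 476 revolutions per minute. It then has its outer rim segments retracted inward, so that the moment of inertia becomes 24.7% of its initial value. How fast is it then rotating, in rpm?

With no external torque about the axis, L is conserved: I₁ω₁ = I₂ω₂.
I₂ = 0.247 × 3.35 = 0.8275 kg·m².
ω₂ = I₁ω₁ / I₂ = (3.350)(476 rpm) / (0.8275) = 1927 rpm.

ω₂ ≈ 1930 rpm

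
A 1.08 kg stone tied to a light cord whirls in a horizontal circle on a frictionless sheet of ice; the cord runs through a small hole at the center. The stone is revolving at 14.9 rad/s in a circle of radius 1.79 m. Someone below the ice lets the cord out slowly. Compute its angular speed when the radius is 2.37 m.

The constraining force is radial, so m r² ω about the center is conserved.
ω₂ = ω₁ (r₁/r₂)² = (14.9)(1.79/2.37)² = 8.500 rad/s.

ω₂ ≈ 8.50 rad/s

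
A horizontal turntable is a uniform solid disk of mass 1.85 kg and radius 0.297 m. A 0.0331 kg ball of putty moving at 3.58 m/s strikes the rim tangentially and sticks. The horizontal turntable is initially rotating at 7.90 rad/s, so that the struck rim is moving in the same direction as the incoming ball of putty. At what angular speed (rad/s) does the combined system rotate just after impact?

|ω_f| ≈ 8.04 rad/s

About the axle the impulsive forces during the collision are internal, so angular momentum about that axis is conserved.
I_p = ½(1.85)(0.297)² = 0.08159 kg·m². Taking the sense of the ball of putty's angular momentum as positive, L_{ball} = m v R = (0.0331)(3.58)(0.297) = 0.03519 kg·m²/s.
L_i = +I_p ω_p + m v R = +(0.08159)(7.90) + 0.03519 = 0.6798 kg·m²/s.
After sticking, I_f = I_p + m R² = 0.08159 + (0.0331)(0.297)² = 0.08451 kg·m².
ω_f = L_i / I_f = 0.6798 / 0.08451 = 8.044 rad/s.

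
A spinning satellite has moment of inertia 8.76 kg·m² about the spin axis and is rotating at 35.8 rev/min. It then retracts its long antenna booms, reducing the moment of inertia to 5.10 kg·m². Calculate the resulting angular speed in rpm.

ω₂ ≈ 61.5 rpm

Angular momentum about the spin axis is conserved since the torque about it is zero.
ω₂ = I₁ω₁ / I₂ = (8.760)(35.8 rpm) / (5.100) = 61.49 rpm.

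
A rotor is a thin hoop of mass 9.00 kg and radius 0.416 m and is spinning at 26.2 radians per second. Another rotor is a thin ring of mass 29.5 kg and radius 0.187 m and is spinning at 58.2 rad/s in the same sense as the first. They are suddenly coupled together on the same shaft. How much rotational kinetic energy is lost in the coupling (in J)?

The coupling torques are internal; angular momentum about the shared axis is conserved.
Moments of inertia: I_A = (9.00)(0.416)² = 1.558 kg·m²; I_B = (29.5)(0.187)² = 1.032 kg·m².
Taking A's sense as positive: L = (1.558)(26.2) + (1.032)(58.2) = 100.8 kg·m²·rad/s.
Combined I = 1.558 + 1.032 = 2.589 kg·m².
ω_f = L / I = 100.8 / 2.589 = 38.95 rad/s.
KE_i = ½ΣIω² = 2282 J; KE_f = ½(2.589)(38.95)² = 1964 J.

ΔKE lost ≈ 318 J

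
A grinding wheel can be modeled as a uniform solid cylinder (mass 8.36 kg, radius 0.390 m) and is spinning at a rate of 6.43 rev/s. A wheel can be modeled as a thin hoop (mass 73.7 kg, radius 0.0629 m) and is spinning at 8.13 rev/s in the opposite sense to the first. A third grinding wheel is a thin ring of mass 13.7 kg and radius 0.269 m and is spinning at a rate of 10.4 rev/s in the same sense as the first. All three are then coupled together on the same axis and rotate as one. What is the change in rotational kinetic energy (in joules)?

The coupling torques are internal; angular momentum about the shared axis is conserved.
Moments of inertia: I_A = ½(8.36)(0.390)² = 0.6358 kg·m²; I_B = (73.7)(0.0629)² = 0.2916 kg·m²; I_C = (13.7)(0.269)² = 0.9913 kg·m².
Taking A's sense as positive: L = (0.6358)(6.43) − (0.2916)(8.13) + (0.9913)(10.4) = 12.03 kg·m²·rev/s.
Combined I = 0.6358 + 0.2916 + 0.9913 = 1.919 kg·m².
ω_f = L / I = 12.03 / 1.919 = 6.269 rev/s.
KE_i = ½ΣIω² = 3016 J; KE_f = ½(1.919)(39.39)² = 1488 J.

ΔKE ≈ -1530 J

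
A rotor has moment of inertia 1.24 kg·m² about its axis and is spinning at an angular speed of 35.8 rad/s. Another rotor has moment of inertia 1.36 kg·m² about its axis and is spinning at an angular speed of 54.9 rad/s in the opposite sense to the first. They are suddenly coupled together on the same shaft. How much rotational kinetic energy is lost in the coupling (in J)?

No external torque acts about the common axis, so total angular momentum is conserved.
Taking A's sense as positive: L = (1.240)(35.8) − (1.360)(54.9) = -30.27 kg·m²·rad/s.
Combined I = 1.240 + 1.360 = 2.600 kg·m².
ω_f = L / I = -30.27 / 2.600 = -11.64 rad/s.
KE_i = ½ΣIω² = 2844 J; KE_f = ½(2.600)(11.64)² = 176.2 J.

ΔKE lost ≈ 2670 J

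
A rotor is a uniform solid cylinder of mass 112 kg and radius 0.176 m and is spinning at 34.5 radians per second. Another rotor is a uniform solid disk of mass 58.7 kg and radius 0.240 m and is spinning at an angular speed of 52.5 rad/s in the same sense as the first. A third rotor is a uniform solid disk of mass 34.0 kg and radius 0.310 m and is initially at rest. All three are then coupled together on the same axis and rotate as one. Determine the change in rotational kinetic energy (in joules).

No external torque acts about the common axis, so total angular momentum is conserved.
Moments of inertia: I_A = ½(112)(0.176)² = 1.735 kg·m²; I_B = ½(58.7)(0.240)² = 1.691 kg·m²; I_C = ½(34.0)(0.310)² = 1.634 kg·m².
Taking A's sense as positive: L = (1.735)(34.5) + (1.691)(52.5) = 148.6 kg·m²·rad/s.
Combined I = 1.735 + 1.691 + 1.634 = 5.059 kg·m².
ω_f = L / I = 148.6 / 5.059 = 29.37 rad/s.
KE_i = ½ΣIω² = 3362 J; KE_f = ½(5.059)(29.37)² = 2182 J.

ΔKE ≈ -1180 J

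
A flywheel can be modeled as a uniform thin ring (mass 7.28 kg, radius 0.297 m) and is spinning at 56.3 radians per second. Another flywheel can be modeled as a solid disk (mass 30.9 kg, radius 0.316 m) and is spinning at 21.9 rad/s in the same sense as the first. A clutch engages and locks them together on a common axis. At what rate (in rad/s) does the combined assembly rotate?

No external torque acts about the common axis, so total angular momentum is conserved.
Moments of inertia: I_A = (7.28)(0.297)² = 0.6422 kg·m²; I_B = ½(30.9)(0.316)² = 1.543 kg·m².
Taking A's sense as positive: L = (0.6422)(56.3) + (1.543)(21.9) = 69.94 kg·m²·rad/s.
Combined I = 0.6422 + 1.543 = 2.185 kg·m².
ω_f = L / I = 69.94 / 2.185 = 32.01 rad/s.

|ω_f| ≈ 32.0 rad/s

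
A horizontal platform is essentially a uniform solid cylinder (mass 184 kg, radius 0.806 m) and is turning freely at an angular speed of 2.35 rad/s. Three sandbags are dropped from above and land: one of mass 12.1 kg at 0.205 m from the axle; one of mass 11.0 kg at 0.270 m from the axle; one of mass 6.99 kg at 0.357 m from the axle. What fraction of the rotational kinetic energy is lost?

No external torque acts about the axle; L_before = L_after.
I_p = ½(184)(0.806)² = 59.77 kg·m².
Added inertia Σmr² = (12.1)(0.205)² + (11.0)(0.270)² + (6.99)(0.357)² = 2.201 kg·m²; I_f = 59.77 + 2.201 = 61.97 kg·m².
ω_f = I_p ω_i / I_f = (59.77)(2.35) / 61.97 = 2.267 rad/s.
KE_i = ½(59.77)(2.350 rad/s)² = 165.0 J; KE_f = ½(61.97)(2.267)² = 159.2 J.
Fraction lost = 0.03552.

fraction ≈ 0.0355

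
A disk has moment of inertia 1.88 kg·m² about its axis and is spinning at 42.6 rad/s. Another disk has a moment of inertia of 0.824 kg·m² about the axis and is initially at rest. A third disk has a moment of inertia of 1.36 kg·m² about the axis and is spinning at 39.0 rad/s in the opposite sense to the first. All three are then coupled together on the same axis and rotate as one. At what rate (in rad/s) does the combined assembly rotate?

|ω_f| ≈ 6.66 rad/s

The coupling torques are internal; angular momentum about the shared axis is conserved.
Taking A's sense as positive: L = (1.880)(42.6) − (1.360)(39.0) = 27.05 kg·m²·rad/s.
Combined I = 1.880 + 0.8240 + 1.360 = 4.064 kg·m².
ω_f = L / I = 27.05 / 4.064 = 6.656 rad/s.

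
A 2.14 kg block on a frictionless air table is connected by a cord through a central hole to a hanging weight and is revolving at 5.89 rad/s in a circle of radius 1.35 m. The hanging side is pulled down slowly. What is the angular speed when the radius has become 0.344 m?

ω₂ ≈ 90.7 rad/s

No torque about the axis ⇒ m r₁² ω₁ = m r₂² ω₂.
ω₂ = ω₁ (r₁/r₂)² = (5.89)(1.35/0.344)² = 90.71 rad/s.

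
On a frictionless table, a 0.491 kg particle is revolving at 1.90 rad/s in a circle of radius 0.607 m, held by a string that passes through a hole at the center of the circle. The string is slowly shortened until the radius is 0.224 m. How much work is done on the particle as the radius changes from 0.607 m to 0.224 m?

W ≈ 2.07 J

No torque about the axis ⇒ m r₁² ω₁ = m r₂² ω₂.
ω₂ = ω₁ (r₁/r₂)² = (1.90)(0.607/0.224)² = 13.95 rad/s.
W = ΔKE = ½m(v₂² − v₁²) = 2.071 J.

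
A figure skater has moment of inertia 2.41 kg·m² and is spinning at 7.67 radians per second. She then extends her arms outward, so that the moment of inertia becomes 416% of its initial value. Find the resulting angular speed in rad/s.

No external torque acts about the spin axis, so angular momentum is conserved.
I₂ = 4.16 × 2.41 = 10.03 kg·m².
ω₂ = I₁ω₁ / I₂ = (2.410)(7.67 rad/s) / (10.03) = 1.844 rad/s.

ω₂ ≈ 1.84 rad/s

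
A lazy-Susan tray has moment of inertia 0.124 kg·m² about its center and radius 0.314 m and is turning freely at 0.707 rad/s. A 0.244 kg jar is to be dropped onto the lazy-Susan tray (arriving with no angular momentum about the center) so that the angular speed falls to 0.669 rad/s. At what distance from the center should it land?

r ≈ 0.170 m

No external torque acts about the center; L_before = L_after.
I_p ω_i = (I_p + m r²) ω_f ⇒ m r² = I_p(ω_i/ω_f − 1) = 0.1240(0.707/0.669 − 1) = 0.007043 kg·m².
r = √(0.007043/0.244) = 0.1699 m.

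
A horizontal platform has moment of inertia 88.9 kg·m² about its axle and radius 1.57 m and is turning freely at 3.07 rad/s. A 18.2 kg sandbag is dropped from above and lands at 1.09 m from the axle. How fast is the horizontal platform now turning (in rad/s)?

ω_f ≈ 2.47 rad/s

No external torque acts about the axle; L_before = L_after.
Added inertia Σmr² = (18.2)(1.09)² = 21.62 kg·m²; I_f = 88.90 + 21.62 = 110.5 kg·m².
ω_f = I_p ω_i / I_f = (88.90)(3.07) / 110.5 = 2.469 rad/s.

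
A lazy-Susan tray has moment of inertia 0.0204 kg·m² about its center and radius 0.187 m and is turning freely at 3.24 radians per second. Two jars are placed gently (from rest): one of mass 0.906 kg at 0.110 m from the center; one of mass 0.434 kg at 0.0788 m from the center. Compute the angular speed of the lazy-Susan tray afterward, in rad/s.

No external torque acts about the center; L_before = L_after.
Added inertia Σmr² = (0.906)(0.110)² + (0.434)(0.0788)² = 0.01366 kg·m²; I_f = 0.02040 + 0.01366 = 0.03406 kg·m².
ω_f = I_p ω_i / I_f = (0.02040)(3.24) / 0.03406 = 1.941 rad/s.

ω_f ≈ 1.94 rad/s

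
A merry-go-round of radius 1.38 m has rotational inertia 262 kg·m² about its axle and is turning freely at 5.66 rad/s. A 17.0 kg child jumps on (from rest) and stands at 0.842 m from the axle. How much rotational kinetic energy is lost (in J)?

No external torque acts about the axle; L_before = L_after.
Added inertia Σmr² = (17.0)(0.842)² = 12.05 kg·m²; I_f = 262.0 + 12.05 = 274.1 kg·m².
ω_f = I_p ω_i / I_f = (262.0)(5.66) / 274.1 = 5.411 rad/s.
KE_i = ½(262.0)(5.660 rad/s)² = 4197 J; KE_f = ½(274.1)(5.411)² = 4012 J.

energy lost ≈ 185 J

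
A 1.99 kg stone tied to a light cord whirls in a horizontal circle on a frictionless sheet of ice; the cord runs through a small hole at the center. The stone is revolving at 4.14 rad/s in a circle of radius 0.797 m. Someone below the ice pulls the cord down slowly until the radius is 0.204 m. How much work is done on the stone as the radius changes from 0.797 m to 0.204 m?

The constraining force is radial, so m r² ω about the center is conserved.
ω₂ = ω₁ (r₁/r₂)² = (4.14)(0.797/0.204)² = 63.19 rad/s.
W = ΔKE = ½m(v₂² − v₁²) = 154.5 J.

W ≈ 155 J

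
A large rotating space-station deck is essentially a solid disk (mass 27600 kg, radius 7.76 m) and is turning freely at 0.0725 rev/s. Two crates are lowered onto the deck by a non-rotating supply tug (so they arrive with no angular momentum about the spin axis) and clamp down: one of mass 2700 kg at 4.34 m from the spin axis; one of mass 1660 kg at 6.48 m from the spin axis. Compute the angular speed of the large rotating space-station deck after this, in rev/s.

ω_f ≈ 0.0633 rev/s

No external torque acts about the spin axis; L_before = L_after.
I_p = ½(27600)(7.76)² = 8.310e+05 kg·m².
Added inertia Σmr² = (2700)(4.34)² + (1660)(6.48)² = 1.206e+05 kg·m²; I_f = 8.310e+05 + 1.206e+05 = 9.516e+05 kg·m².
ω_f = I_p ω_i / I_f = (8.310e+05)(0.0725) / 9.516e+05 = 0.06331 rev/s.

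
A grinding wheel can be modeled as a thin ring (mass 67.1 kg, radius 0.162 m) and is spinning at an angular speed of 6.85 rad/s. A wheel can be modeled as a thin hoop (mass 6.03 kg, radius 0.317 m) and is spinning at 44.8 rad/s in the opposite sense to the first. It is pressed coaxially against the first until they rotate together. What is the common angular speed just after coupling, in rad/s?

The coupling torques are internal; angular momentum about the shared axis is conserved.
Moments of inertia: I_A = (67.1)(0.162)² = 1.761 kg·m²; I_B = (6.03)(0.317)² = 0.6059 kg·m².
Taking A's sense as positive: L = (1.761)(6.85) − (0.6059)(44.8) = -15.08 kg·m²·rad/s.
Combined I = 1.761 + 0.6059 = 2.367 kg·m².
ω_f = L / I = -15.08 / 2.367 = -6.373 rad/s.

|ω_f| ≈ 6.37 rad/s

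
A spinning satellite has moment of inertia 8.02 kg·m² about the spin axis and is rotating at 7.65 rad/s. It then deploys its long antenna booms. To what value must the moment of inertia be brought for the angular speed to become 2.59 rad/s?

I₂ ≈ 23.7 kg·m²

With no external torque about the axis, L is conserved: I₁ω₁ = I₂ω₂.
I₂ = I₁ω₁ / ω₂ = (8.02)(7.65) / (2.59) = 23.69 kg·m².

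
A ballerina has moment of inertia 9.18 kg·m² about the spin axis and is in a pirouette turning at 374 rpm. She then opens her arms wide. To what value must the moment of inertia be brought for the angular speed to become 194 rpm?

With no external torque about the axis, L is conserved: I₁ω₁ = I₂ω₂.
I₂ = I₁ω₁ / ω₂ = (9.18)(374) / (194) = 17.70 kg·m².

I₂ ≈ 17.7 kg·m²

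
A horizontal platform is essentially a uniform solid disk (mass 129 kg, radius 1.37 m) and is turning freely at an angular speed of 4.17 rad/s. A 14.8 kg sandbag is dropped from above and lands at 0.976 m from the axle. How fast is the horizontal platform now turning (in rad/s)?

No external torque acts about the axle; L_before = L_after.
I_p = ½(129)(1.37)² = 121.1 kg·m².
Added inertia Σmr² = (14.8)(0.976)² = 14.10 kg·m²; I_f = 121.1 + 14.10 = 135.2 kg·m².
ω_f = I_p ω_i / I_f = (121.1)(4.17) / 135.2 = 3.735 rad/s.

ω_f ≈ 3.74 rad/s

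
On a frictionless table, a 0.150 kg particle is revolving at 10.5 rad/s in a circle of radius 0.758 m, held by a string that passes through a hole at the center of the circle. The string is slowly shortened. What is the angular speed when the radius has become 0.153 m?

The constraining force is radial, so m r² ω about the center is conserved.
ω₂ = ω₁ (r₁/r₂)² = (10.5)(0.758/0.153)² = 257.7 rad/s.

ω₂ ≈ 258 rad/s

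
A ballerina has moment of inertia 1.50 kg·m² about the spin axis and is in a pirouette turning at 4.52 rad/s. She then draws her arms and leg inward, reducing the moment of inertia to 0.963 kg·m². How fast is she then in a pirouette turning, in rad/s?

No external torque acts about the spin axis, so angular momentum is conserved.
ω₂ = I₁ω₁ / I₂ = (1.500)(4.52 rad/s) / (0.9630) = 7.040 rad/s.

ω₂ ≈ 7.04 rad/s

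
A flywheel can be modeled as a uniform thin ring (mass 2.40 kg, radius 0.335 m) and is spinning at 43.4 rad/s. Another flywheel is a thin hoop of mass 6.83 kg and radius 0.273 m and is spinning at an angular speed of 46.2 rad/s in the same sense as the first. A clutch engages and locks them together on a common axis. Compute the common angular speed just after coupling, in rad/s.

|ω_f| ≈ 45.2 rad/s

No external torque acts about the common axis, so total angular momentum is conserved.
Moments of inertia: I_A = (2.40)(0.335)² = 0.2693 kg·m²; I_B = (6.83)(0.273)² = 0.5090 kg·m².
Taking A's sense as positive: L = (0.2693)(43.4) + (0.5090)(46.2) = 35.21 kg·m²·rad/s.
Combined I = 0.2693 + 0.5090 = 0.7784 kg·m².
ω_f = L / I = 35.21 / 0.7784 = 45.23 rad/s.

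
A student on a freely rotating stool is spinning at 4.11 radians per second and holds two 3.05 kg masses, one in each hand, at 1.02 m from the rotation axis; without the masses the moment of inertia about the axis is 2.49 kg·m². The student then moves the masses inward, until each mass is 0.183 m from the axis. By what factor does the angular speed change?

ω₂/ω₁ ≈ 3.28

No external torque acts about the spin axis, so angular momentum is conserved.
I₁ = 2.49 + 2(3.05)(1.02)² = 8.836 kg·m²; I₂ = 2.49 + 2(3.05)(0.183)² = 2.694 kg·m².
ω₂/ω₁ = I₁/I₂ = 8.836 / 2.694 = 3.280.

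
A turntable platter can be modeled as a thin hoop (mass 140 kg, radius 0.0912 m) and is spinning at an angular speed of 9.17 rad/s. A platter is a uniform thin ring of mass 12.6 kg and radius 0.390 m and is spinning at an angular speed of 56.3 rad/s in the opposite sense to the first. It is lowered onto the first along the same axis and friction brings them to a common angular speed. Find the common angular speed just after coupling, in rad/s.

The coupling torques are internal; angular momentum about the shared axis is conserved.
Moments of inertia: I_A = (140)(0.0912)² = 1.164 kg·m²; I_B = (12.6)(0.390)² = 1.916 kg·m².
Taking A's sense as positive: L = (1.164)(9.17) − (1.916)(56.3) = -97.22 kg·m²·rad/s.
Combined I = 1.164 + 1.916 = 3.081 kg·m².
ω_f = L / I = -97.22 / 3.081 = -31.56 rad/s.

|ω_f| ≈ 31.6 rad/s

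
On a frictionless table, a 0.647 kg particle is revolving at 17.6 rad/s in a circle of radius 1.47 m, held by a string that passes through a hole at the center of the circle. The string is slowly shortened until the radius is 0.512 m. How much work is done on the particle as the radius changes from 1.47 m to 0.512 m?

No torque about the axis ⇒ m r₁² ω₁ = m r₂² ω₂.
ω₂ = ω₁ (r₁/r₂)² = (17.6)(1.47/0.512)² = 145.1 rad/s.
W = ΔKE = ½m(v₂² − v₁²) = 1568 J.

W ≈ 1570 J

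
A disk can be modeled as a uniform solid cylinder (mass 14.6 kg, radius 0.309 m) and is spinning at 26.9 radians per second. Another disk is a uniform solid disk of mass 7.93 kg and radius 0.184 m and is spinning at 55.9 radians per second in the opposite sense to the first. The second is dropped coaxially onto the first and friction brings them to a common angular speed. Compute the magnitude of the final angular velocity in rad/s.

The coupling torques are internal; angular momentum about the shared axis is conserved.
Moments of inertia: I_A = ½(14.6)(0.309)² = 0.6970 kg·m²; I_B = ½(7.93)(0.184)² = 0.1342 kg·m².
Taking A's sense as positive: L = (0.6970)(26.9) − (0.1342)(55.9) = 11.25 kg·m²·rad/s.
Combined I = 0.6970 + 0.1342 = 0.8313 kg·m².
ω_f = L / I = 11.25 / 0.8313 = 13.53 rad/s.

|ω_f| ≈ 13.5 rad/s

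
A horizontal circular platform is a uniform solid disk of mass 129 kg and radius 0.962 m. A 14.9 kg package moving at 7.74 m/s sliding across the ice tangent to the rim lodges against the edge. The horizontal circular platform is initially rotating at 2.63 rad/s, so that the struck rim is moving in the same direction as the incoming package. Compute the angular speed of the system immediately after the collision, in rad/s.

About the central axle the impulsive forces during the collision are internal, so angular momentum about that axis is conserved.
I_p = ½(129)(0.962)² = 59.69 kg·m². Taking the sense of the package's angular momentum as positive, L_{package} = m v R = (14.9)(7.74)(0.962) = 110.9 kg·m²/s.
L_i = +I_p ω_p + m v R = +(59.69)(2.63) + 110.9 = 267.9 kg·m²/s.
After sticking, I_f = I_p + m R² = 59.69 + (14.9)(0.962)² = 73.48 kg·m².
ω_f = L_i / I_f = 267.9 / 73.48 = 3.646 rad/s.

|ω_f| ≈ 3.65 rad/s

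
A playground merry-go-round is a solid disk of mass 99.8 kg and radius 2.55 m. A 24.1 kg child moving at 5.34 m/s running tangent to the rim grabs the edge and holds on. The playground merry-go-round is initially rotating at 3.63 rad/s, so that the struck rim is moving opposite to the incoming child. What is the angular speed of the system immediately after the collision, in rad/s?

|ω_f| ≈ 1.77 rad/s

About the axle the impulsive forces during the collision are internal, so angular momentum about that axis is conserved.
I_p = ½(99.8)(2.55)² = 324.5 kg·m². Taking the sense of the child's angular momentum as positive, L_{child} = m v R = (24.1)(5.34)(2.55) = 328.2 kg·m²/s.
L_i = −I_p ω_p + m v R = −(324.5)(3.63) + 328.2 = -849.7 kg·m²/s.
After sticking, I_f = I_p + m R² = 324.5 + (24.1)(2.55)² = 481.2 kg·m².
ω_f = L_i / I_f = -849.7 / 481.2 = -1.766 rad/s.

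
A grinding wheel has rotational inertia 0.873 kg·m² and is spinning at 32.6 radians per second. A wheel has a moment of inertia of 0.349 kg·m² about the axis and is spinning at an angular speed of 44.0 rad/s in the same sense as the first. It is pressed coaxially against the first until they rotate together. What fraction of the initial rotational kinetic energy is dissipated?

fraction ≈ 0.0202

No external torque acts about the common axis, so total angular momentum is conserved.
Taking A's sense as positive: L = (0.8730)(32.6) + (0.3490)(44.0) = 43.82 kg·m²·rad/s.
Combined I = 0.8730 + 0.3490 = 1.222 kg·m².
ω_f = L / I = 43.82 / 1.222 = 35.86 rad/s.
KE_i = ½ΣIω² = 801.7 J; KE_f = ½(1.222)(35.86)² = 785.5 J.
Fraction dissipated = (KE_i − KE_f)/KE_i = 0.02021.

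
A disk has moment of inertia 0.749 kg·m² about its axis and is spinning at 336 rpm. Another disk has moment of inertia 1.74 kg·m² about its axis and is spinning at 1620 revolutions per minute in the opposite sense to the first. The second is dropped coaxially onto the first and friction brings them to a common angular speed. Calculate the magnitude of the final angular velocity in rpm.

|ω_f| ≈ 1030 rpm

The coupling torques are internal; angular momentum about the shared axis is conserved.
Taking A's sense as positive: L = (0.7490)(336) − (1.740)(1620) = -2567 kg·m²·rpm.
Combined I = 0.7490 + 1.740 = 2.489 kg·m².
ω_f = L / I = -2567 / 2.489 = -1031 rpm.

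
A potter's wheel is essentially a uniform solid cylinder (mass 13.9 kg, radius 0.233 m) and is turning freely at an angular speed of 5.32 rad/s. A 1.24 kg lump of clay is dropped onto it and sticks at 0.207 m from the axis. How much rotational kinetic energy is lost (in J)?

energy lost ≈ 0.659 J

No external torque acts about the axis; L_before = L_after.
I_p = ½(13.9)(0.233)² = 0.3773 kg·m².
Added inertia Σmr² = (1.24)(0.207)² = 0.05313 kg·m²; I_f = 0.3773 + 0.05313 = 0.4304 kg·m².
ω_f = I_p ω_i / I_f = (0.3773)(5.32) / 0.4304 = 4.663 rad/s.
KE_i = ½(0.3773)(5.320 rad/s)² = 5.339 J; KE_f = ½(0.4304)(4.663)² = 4.680 J.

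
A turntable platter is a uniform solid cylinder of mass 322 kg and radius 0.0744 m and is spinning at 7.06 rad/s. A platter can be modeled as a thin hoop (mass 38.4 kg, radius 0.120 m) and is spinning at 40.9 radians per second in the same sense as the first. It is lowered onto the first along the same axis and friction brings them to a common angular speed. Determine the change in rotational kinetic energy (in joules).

The coupling torques are internal; angular momentum about the shared axis is conserved.
Moments of inertia: I_A = ½(322)(0.0744)² = 0.8912 kg·m²; I_B = (38.4)(0.120)² = 0.5530 kg·m².
Taking A's sense as positive: L = (0.8912)(7.06) + (0.5530)(40.9) = 28.91 kg·m²·rad/s.
Combined I = 0.8912 + 0.5530 = 1.444 kg·m².
ω_f = L / I = 28.91 / 1.444 = 20.02 rad/s.
KE_i = ½ΣIω² = 484.7 J; KE_f = ½(1.444)(20.02)² = 289.3 J.

ΔKE ≈ -195 J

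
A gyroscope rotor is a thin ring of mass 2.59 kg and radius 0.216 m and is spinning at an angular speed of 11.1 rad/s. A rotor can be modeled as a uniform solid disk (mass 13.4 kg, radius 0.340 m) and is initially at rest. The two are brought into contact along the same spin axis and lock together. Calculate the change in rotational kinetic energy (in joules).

ΔKE ≈ -6.44 J

The coupling torques are internal; angular momentum about the shared axis is conserved.
Moments of inertia: I_A = (2.59)(0.216)² = 0.1208 kg·m²; I_B = ½(13.4)(0.340)² = 0.7745 kg·m².
Taking A's sense as positive: L = (0.1208)(11.1) = 1.341 kg·m²·rad/s.
Combined I = 0.1208 + 0.7745 = 0.8954 kg·m².
ω_f = L / I = 1.341 / 0.8954 = 1.498 rad/s.
KE_i = ½ΣIω² = 7.444 J; KE_f = ½(0.8954)(1.498)² = 1.005 J.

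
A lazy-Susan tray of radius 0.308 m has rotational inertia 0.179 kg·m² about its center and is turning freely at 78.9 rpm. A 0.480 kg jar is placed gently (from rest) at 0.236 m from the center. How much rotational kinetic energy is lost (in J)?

No external torque acts about the center; L_before = L_after.
Added inertia Σmr² = (0.480)(0.236)² = 0.02673 kg·m²; I_f = 0.1790 + 0.02673 = 0.2057 kg·m².
ω_f = I_p ω_i / I_f = (0.1790)(78.9) / 0.2057 = 68.65 rpm.
KE_i = ½(0.1790)(8.262 rad/s)² = 6.110 J; KE_f = ½(0.2057)(7.189)² = 5.316 J.

energy lost ≈ 0.794 J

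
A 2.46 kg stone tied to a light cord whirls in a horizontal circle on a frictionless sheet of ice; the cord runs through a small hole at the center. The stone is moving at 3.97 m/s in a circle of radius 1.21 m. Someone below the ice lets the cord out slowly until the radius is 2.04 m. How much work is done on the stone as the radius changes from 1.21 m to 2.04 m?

Central (radial) force ⇒ zero torque about the center ⇒ m v r is constant.
v₂ = v₁ r₁ / r₂ = (3.97)(1.21) / (2.04) = 2.355 m/s.
W = ΔKE = ½m(v₂² − v₁²) = -12.57 J.

W ≈ -12.6 J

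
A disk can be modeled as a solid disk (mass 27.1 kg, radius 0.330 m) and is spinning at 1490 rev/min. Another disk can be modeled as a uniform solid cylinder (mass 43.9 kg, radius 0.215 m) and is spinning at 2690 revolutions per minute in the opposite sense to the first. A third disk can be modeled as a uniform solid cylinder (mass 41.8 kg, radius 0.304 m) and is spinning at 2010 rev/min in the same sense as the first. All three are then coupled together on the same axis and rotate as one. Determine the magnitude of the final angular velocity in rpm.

|ω_f| ≈ 758 rpm

The coupling torques are internal; angular momentum about the shared axis is conserved.
Moments of inertia: I_A = ½(27.1)(0.330)² = 1.476 kg·m²; I_B = ½(43.9)(0.215)² = 1.015 kg·m²; I_C = ½(41.8)(0.304)² = 1.931 kg·m².
Taking A's sense as positive: L = (1.476)(1490) − (1.015)(2690) + (1.931)(2010) = 3352 kg·m²·rpm.
Combined I = 1.476 + 1.015 + 1.931 = 4.422 kg·m².
ω_f = L / I = 3352 / 4.422 = 758.0 rpm.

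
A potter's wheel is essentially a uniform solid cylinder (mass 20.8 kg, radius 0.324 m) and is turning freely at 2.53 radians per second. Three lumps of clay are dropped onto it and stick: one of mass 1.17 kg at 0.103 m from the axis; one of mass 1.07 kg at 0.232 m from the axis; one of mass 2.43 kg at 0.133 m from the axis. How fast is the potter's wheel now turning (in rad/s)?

ω_f ≈ 2.29 rad/s

The added mass arrives with no angular momentum about the axis, and any external torque about the axis is negligible, so the system's angular momentum is conserved.
I_p = ½(20.8)(0.324)² = 1.092 kg·m².
Added inertia Σmr² = (1.17)(0.103)² + (1.07)(0.232)² + (2.43)(0.133)² = 0.1130 kg·m²; I_f = 1.092 + 0.1130 = 1.205 kg·m².
ω_f = I_p ω_i / I_f = (1.092)(2.53) / 1.205 = 2.293 rad/s.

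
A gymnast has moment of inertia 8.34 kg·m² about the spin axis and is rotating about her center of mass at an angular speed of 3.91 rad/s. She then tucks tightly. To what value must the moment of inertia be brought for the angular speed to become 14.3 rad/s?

I₂ ≈ 2.28 kg·m²

Angular momentum about the spin axis is conserved since the torque about it is zero.
I₂ = I₁ω₁ / ω₂ = (8.34)(3.91) / (14.3) = 2.280 kg·m².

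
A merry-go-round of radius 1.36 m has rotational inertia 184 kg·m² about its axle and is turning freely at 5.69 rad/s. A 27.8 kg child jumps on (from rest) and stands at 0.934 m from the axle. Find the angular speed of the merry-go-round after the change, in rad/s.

The added mass arrives with no angular momentum about the axle, and any external torque about the axle is negligible, so the system's angular momentum is conserved.
Added inertia Σmr² = (27.8)(0.934)² = 24.25 kg·m²; I_f = 184.0 + 24.25 = 208.3 kg·m².
ω_f = I_p ω_i / I_f = (184.0)(5.69) / 208.3 = 5.027 rad/s.

ω_f ≈ 5.03 rad/s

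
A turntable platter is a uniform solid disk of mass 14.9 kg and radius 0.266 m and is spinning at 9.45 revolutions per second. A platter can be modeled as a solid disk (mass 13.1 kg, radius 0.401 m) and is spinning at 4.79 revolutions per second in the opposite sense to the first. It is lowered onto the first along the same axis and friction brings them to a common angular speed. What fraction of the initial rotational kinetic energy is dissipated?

No external torque acts about the common axis, so total angular momentum is conserved.
Moments of inertia: I_A = ½(14.9)(0.266)² = 0.5271 kg·m²; I_B = ½(13.1)(0.401)² = 1.053 kg·m².
Taking A's sense as positive: L = (0.5271)(9.45) − (1.053)(4.79) = -0.06365 kg·m²·rev/s.
Combined I = 0.5271 + 1.053 = 1.580 kg·m².
ω_f = L / I = -0.06365 / 1.580 = -0.04028 rev/s.
KE_i = ½ΣIω² = 1406 J; KE_f = ½(1.580)(0.2531)² = 0.05060 J.
Fraction dissipated = (KE_i − KE_f)/KE_i = 1.000.

fraction ≈ 1.00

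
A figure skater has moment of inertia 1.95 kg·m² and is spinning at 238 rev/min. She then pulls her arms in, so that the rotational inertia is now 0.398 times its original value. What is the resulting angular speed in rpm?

With no external torque about the axis, L is conserved: I₁ω₁ = I₂ω₂.
I₂ = 0.398 × 1.95 = 0.7761 kg·m².
ω₂ = I₁ω₁ / I₂ = (1.950)(238 rpm) / (0.7761) = 598.0 rpm.

ω₂ ≈ 598 rpm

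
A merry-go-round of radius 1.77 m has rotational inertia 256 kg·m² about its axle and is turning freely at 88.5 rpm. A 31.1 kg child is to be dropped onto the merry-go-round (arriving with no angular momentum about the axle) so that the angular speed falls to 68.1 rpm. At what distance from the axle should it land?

r ≈ 1.57 m

The added mass arrives with no angular momentum about the axle, and any external torque about the axle is negligible, so the system's angular momentum is conserved.
I_p ω_i = (I_p + m r²) ω_f ⇒ m r² = I_p(ω_i/ω_f − 1) = 256.0(88.5/68.1 − 1) = 76.69 kg·m².
r = √(76.69/31.1) = 1.570 m.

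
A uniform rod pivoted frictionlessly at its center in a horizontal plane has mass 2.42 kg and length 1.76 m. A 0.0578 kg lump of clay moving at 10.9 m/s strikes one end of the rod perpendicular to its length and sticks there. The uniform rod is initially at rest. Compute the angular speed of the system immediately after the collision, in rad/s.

|ω_f| ≈ 0.828 rad/s

About the pivot the impulsive forces during the collision are internal, so angular momentum about that axis is conserved.
I_p = (1/12)(2.42)(1.76)² = 0.6247 kg·m². Taking the sense of the lump of clay's angular momentum as positive, L_{lump} = m v R = (0.0578)(10.9)(1.76/2) = 0.5544 kg·m²/s.
L_i = 0 + 0.5544 = 0.5544 kg·m²/s.
After sticking, I_f = I_p + m R² = 0.6247 + (0.0578)(1.76/2)² = 0.6694 kg·m².
ω_f = L_i / I_f = 0.5544 / 0.6694 = 0.8282 rad/s.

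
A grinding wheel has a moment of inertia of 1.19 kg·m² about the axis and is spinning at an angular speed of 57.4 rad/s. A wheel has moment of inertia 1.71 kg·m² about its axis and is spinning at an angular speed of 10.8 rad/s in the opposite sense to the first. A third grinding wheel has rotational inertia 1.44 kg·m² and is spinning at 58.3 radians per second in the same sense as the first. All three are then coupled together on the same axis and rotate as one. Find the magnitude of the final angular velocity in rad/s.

The coupling torques are internal; angular momentum about the shared axis is conserved.
Taking A's sense as positive: L = (1.190)(57.4) − (1.710)(10.8) + (1.440)(58.3) = 133.8 kg·m²·rad/s.
Combined I = 1.190 + 1.710 + 1.440 = 4.340 kg·m².
ω_f = L / I = 133.8 / 4.340 = 30.83 rad/s.

|ω_f| ≈ 30.8 rad/s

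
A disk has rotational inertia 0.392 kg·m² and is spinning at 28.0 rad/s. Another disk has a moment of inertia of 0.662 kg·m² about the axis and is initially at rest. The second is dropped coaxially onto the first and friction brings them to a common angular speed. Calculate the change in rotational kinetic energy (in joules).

ΔKE ≈ -96.5 J

The coupling torques are internal; angular momentum about the shared axis is conserved.
Taking A's sense as positive: L = (0.3920)(28.0) = 10.98 kg·m²·rad/s.
Combined I = 0.3920 + 0.6620 = 1.054 kg·m².
ω_f = L / I = 10.98 / 1.054 = 10.41 rad/s.
KE_i = ½ΣIω² = 153.7 J; KE_f = ½(1.054)(10.41)² = 57.15 J.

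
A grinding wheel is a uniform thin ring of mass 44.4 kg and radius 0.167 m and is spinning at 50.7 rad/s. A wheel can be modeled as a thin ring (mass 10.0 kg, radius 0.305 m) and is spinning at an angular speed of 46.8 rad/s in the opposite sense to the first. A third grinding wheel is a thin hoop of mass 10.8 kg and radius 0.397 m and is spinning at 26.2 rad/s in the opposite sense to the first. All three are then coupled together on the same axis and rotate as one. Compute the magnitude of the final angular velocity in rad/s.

|ω_f| ≈ 6.55 rad/s

No external torque acts about the common axis, so total angular momentum is conserved.
Moments of inertia: I_A = (44.4)(0.167)² = 1.238 kg·m²; I_B = (10.0)(0.305)² = 0.9302 kg·m²; I_C = (10.8)(0.397)² = 1.702 kg·m².
Taking A's sense as positive: L = (1.238)(50.7) − (0.9302)(46.8) − (1.702)(26.2) = -25.35 kg·m²·rad/s.
Combined I = 1.238 + 0.9302 + 1.702 = 3.871 kg·m².
ω_f = L / I = -25.35 / 3.871 = -6.550 rad/s.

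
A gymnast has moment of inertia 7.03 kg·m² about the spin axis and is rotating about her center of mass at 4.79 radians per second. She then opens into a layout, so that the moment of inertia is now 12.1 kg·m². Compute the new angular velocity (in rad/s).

ω₂ ≈ 2.78 rad/s

No external torque acts about the spin axis, so angular momentum is conserved.
ω₂ = I₁ω₁ / I₂ = (7.030)(4.79 rad/s) / (12.10) = 2.783 rad/s.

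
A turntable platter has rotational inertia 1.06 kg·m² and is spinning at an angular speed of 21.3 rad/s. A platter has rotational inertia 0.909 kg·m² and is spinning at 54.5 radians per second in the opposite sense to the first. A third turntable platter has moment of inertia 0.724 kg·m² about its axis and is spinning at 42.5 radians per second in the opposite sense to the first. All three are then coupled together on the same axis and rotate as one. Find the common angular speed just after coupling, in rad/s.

|ω_f| ≈ 21.4 rad/s

No external torque acts about the common axis, so total angular momentum is conserved.
Taking A's sense as positive: L = (1.060)(21.3) − (0.9090)(54.5) − (0.7240)(42.5) = -57.73 kg·m²·rad/s.
Combined I = 1.060 + 0.9090 + 0.7240 = 2.693 kg·m².
ω_f = L / I = -57.73 / 2.693 = -21.44 rad/s.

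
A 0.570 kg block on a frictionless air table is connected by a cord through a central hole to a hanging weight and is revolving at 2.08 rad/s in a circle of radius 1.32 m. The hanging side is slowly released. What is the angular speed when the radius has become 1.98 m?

ω₂ ≈ 0.924 rad/s

The constraining force is radial, so m r² ω about the center is conserved.
ω₂ = ω₁ (r₁/r₂)² = (2.08)(1.32/1.98)² = 0.9244 rad/s.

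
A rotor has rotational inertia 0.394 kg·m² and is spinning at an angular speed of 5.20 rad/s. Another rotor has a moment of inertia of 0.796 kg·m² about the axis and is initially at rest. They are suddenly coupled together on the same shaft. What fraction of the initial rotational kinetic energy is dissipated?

No external torque acts about the common axis, so total angular momentum is conserved.
Taking A's sense as positive: L = (0.3940)(5.20) = 2.049 kg·m²·rad/s.
Combined I = 0.3940 + 0.7960 = 1.190 kg·m².
ω_f = L / I = 2.049 / 1.190 = 1.722 rad/s.
KE_i = ½ΣIω² = 5.327 J; KE_f = ½(1.190)(1.722)² = 1.764 J.
Fraction dissipated = (KE_i − KE_f)/KE_i = 0.6689.

fraction ≈ 0.669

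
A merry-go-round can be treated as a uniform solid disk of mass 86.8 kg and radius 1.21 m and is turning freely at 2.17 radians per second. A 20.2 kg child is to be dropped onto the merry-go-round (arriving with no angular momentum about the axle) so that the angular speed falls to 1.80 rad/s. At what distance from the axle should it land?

No external torque acts about the axle; L_before = L_after.
I_p = ½(86.8)(1.21)² = 63.54 kg·m².
I_p ω_i = (I_p + m r²) ω_f ⇒ m r² = I_p(ω_i/ω_f − 1) = 63.54(2.17/1.80 − 1) = 13.06 kg·m².
r = √(13.06/20.2) = 0.8041 m.

r ≈ 0.804 m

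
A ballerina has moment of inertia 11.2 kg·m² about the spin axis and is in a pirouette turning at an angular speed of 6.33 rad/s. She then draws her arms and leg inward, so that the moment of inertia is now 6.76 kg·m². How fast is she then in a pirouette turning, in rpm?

Angular momentum about the spin axis is conserved since the torque about it is zero.
ω₂ = I₁ω₁ / I₂ = (11.20)(6.33 rad/s) / (6.760) = 10.49 rad/s = 100.1 rpm.

ω₂ ≈ 100 rpm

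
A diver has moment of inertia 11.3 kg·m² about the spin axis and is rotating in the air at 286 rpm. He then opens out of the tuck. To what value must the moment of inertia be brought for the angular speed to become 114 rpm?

With no external torque about the axis, L is conserved: I₁ω₁ = I₂ω₂.
I₂ = I₁ω₁ / ω₂ = (11.3)(286) / (114) = 28.35 kg·m².

I₂ ≈ 28.3 kg·m²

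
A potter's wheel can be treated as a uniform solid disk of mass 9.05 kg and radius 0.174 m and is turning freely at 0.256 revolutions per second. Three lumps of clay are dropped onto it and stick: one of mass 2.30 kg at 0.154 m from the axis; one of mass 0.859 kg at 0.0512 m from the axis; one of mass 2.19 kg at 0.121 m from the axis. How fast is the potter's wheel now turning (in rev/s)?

The added mass arrives with no angular momentum about the axis, and any external torque about the axis is negligible, so the system's angular momentum is conserved.
I_p = ½(9.05)(0.174)² = 0.1370 kg·m².
Added inertia Σmr² = (2.30)(0.154)² + (0.859)(0.0512)² + (2.19)(0.121)² = 0.08886 kg·m²; I_f = 0.1370 + 0.08886 = 0.2259 kg·m².
ω_f = I_p ω_i / I_f = (0.1370)(0.256) / 0.2259 = 0.1553 rev/s.

ω_f ≈ 0.155 rev/s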